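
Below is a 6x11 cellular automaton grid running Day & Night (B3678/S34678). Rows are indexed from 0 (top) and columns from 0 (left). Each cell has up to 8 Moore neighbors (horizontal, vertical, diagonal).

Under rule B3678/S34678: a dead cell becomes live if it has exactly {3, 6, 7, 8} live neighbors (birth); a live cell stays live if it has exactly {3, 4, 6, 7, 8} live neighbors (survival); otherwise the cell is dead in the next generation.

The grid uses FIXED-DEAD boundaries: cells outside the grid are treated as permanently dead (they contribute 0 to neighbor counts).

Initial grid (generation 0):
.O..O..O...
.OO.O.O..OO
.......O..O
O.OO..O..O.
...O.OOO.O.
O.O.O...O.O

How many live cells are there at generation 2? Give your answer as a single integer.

Answer: 19

Derivation:
Simulating step by step:
Generation 0 (given above): 26 live cells
Generation 1: 26 live cells
..OO.O.....
...O.O.OO..
.....OO.O.O
....OOO...O
...O.OOO.OO
...O.OOO.O.
Generation 2: 19 live cells
......O....
..O..O.O.O.
...........
....OOO.O.O
....OOOO.OO
.....O.O..O
Population at generation 2: 19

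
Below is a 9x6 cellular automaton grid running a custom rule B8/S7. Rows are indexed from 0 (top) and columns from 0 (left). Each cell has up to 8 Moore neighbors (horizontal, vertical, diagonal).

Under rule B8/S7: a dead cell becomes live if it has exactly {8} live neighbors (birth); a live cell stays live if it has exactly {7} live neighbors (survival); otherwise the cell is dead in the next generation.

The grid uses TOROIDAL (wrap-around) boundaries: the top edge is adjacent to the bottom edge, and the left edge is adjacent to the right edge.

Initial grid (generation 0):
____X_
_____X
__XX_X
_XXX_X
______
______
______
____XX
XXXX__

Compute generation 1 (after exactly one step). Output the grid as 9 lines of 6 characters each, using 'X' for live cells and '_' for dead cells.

Simulating step by step:
Generation 0 (given above): 15 live cells
Generation 1: 0 live cells
(generation 1 grid is the final answer)

Answer: ______
______
______
______
______
______
______
______
______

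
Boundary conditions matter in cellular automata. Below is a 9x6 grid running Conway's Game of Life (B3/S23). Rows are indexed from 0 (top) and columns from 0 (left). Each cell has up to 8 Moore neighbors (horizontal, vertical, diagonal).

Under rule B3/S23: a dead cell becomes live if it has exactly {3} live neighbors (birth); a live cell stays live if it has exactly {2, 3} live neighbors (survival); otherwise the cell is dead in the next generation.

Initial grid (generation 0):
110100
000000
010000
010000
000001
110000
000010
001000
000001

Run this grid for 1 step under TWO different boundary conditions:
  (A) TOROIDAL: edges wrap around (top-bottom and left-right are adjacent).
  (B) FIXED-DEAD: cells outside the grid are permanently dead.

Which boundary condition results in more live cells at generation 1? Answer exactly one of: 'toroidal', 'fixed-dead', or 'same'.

Answer: toroidal

Derivation:
Under TOROIDAL boundary, generation 1:
100000
111000
000000
100000
010000
100001
010000
000000
111000
Population = 12

Under FIXED-DEAD boundary, generation 1:
000000
111000
000000
000000
110000
000000
010000
000000
000000
Population = 6

Comparison: toroidal=12, fixed-dead=6 -> toroidal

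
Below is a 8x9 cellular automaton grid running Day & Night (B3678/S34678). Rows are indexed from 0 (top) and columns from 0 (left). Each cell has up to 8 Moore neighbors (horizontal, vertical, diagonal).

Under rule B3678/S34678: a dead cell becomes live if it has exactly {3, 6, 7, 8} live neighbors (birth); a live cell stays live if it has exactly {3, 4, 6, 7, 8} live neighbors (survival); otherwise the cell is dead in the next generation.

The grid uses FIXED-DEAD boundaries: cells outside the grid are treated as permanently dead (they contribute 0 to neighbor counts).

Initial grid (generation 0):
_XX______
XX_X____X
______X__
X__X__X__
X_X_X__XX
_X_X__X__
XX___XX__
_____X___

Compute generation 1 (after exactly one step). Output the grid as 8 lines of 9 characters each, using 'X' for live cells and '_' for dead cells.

Answer: XXX______
_X_______
XXX____X_
_X___X___
__X__XXX_
_X__X_X__
__X_XXX__
______X__

Derivation:
Simulating step by step:
Generation 0 (given above): 23 live cells
Generation 1: 22 live cells
(generation 1 grid is the final answer)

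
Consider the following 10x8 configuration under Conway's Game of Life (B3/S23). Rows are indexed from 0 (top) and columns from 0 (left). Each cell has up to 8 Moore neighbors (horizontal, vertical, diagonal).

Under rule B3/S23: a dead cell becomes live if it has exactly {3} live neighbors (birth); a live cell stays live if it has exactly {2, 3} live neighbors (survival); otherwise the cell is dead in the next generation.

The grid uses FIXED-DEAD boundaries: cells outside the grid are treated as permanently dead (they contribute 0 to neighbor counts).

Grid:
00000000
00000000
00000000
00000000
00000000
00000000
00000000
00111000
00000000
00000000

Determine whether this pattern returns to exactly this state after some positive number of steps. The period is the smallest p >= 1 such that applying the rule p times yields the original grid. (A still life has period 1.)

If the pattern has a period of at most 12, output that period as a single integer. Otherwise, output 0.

Answer: 2

Derivation:
Simulating and comparing each generation to the original:
Gen 0 (original, given above): 3 live cells
Gen 1: 3 live cells, differs from original
Gen 2: 3 live cells, MATCHES original -> period = 2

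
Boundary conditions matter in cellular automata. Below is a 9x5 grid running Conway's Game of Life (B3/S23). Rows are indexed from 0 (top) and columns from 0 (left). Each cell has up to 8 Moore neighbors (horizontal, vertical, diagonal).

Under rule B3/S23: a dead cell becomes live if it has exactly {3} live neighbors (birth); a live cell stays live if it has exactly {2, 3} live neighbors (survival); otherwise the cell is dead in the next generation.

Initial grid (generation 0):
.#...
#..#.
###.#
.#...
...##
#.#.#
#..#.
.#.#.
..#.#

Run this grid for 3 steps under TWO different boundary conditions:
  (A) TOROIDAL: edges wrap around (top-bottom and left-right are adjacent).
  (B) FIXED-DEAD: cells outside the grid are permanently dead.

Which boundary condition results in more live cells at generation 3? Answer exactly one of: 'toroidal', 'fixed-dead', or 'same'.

Under TOROIDAL boundary, generation 3:
.....
...#.
..##.
#....
.....
...##
.....
.....
.....
Population = 6

Under FIXED-DEAD boundary, generation 3:
..#..
.#..#
#...#
.#..#
.....
.....
##...
.###.
..##.
Population = 14

Comparison: toroidal=6, fixed-dead=14 -> fixed-dead

Answer: fixed-dead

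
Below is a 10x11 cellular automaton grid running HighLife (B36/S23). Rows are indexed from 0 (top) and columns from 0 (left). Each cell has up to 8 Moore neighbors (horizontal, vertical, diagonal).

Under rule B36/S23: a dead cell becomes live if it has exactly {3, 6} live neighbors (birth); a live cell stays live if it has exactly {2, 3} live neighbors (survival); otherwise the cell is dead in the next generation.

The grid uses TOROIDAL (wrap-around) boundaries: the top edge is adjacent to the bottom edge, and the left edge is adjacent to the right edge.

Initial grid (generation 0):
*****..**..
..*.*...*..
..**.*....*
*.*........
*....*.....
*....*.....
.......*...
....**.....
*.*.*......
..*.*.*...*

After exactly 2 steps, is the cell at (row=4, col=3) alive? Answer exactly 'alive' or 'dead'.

Answer: alive

Derivation:
Simulating step by step:
Generation 0 (given above): 30 live cells
Generation 1: 32 live cells
*...*..***.
*....*.***.
..*.*......
*.***.....*
*.........*
......*....
....***....
...***.....
.*..*......
.*..*..*..*
Generation 2: 39 live cells
**..**.....
.*.*****.*.
*.*.**..**.
*.*.*.....*
**.*......*
......*....
...*..*....
...*..*....
*.*........
.*.***.*.**

Cell (4,3) at generation 2: 1 -> alive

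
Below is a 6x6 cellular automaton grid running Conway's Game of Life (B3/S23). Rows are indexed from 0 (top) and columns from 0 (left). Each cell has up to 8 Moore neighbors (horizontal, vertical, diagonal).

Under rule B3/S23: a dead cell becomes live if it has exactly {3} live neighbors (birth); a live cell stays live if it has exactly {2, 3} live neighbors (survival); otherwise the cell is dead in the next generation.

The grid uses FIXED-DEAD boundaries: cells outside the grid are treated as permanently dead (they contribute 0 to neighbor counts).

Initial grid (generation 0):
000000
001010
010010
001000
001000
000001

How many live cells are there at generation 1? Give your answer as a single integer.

Answer: 6

Derivation:
Simulating step by step:
Generation 0 (given above): 7 live cells
Generation 1: 6 live cells
000000
000100
011000
011100
000000
000000
Population at generation 1: 6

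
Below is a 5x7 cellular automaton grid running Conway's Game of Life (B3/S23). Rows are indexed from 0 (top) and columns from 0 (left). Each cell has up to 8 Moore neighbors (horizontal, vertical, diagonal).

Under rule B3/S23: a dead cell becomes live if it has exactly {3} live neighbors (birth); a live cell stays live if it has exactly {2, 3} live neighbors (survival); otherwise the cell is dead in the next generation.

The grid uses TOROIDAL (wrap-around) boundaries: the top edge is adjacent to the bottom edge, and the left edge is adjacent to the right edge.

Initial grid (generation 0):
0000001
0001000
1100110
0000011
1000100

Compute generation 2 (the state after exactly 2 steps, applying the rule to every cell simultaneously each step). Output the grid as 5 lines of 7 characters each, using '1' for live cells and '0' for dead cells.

Answer: 1000010
1000100
1100100
1100001
0000000

Derivation:
Simulating step by step:
Generation 0 (given above): 10 live cells
Generation 1: 9 live cells
0000000
1000111
1000110
0100000
1000000
Generation 2: 10 live cells
(generation 2 grid is the final answer)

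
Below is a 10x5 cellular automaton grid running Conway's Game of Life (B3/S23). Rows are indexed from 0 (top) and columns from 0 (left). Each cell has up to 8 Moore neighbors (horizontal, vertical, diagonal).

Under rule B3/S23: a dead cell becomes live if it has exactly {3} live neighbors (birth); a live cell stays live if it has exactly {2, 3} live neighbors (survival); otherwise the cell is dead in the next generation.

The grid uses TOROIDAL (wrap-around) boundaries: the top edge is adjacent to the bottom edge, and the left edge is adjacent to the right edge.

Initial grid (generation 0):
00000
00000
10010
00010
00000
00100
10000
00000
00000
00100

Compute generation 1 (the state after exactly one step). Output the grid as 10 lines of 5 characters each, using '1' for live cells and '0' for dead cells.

Simulating step by step:
Generation 0 (given above): 6 live cells
Generation 1: 2 live cells
(generation 1 grid is the final answer)

Answer: 00000
00000
00001
00001
00000
00000
00000
00000
00000
00000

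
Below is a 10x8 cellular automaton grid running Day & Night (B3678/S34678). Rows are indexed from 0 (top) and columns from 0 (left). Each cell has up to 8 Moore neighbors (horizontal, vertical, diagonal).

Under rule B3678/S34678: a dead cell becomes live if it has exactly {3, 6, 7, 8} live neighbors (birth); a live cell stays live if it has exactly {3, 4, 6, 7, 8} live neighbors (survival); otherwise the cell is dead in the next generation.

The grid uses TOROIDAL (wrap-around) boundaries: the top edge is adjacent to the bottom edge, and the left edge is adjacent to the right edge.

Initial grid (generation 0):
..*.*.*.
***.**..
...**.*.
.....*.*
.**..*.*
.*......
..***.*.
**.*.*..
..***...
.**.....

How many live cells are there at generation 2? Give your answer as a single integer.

Simulating step by step:
Generation 0 (given above): 31 live cells
Generation 1: 43 live cells
***.....
.****.**
*****.**
*.**.*..
........
**..***.
*.****..
.*****..
*..**...
.*****..
Generation 2: 45 live cells
****..**
*****.*.
.***..*.
*.**..*.
*.**..**
.**.**.*
**.***.*
**.***..
..***...
....*...
Population at generation 2: 45

Answer: 45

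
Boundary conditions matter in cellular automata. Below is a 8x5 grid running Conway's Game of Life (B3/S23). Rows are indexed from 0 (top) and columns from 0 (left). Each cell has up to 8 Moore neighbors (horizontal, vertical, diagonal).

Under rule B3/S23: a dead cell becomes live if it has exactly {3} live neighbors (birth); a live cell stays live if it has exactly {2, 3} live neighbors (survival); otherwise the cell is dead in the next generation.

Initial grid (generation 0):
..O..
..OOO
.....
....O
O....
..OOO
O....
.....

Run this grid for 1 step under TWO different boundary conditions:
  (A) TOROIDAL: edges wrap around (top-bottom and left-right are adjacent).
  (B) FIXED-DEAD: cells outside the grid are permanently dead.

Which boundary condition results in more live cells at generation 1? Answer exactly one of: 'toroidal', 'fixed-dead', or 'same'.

Answer: toroidal

Derivation:
Under TOROIDAL boundary, generation 1:
..O..
..OO.
....O
.....
O....
OO.OO
...OO
.....
Population = 11

Under FIXED-DEAD boundary, generation 1:
..O..
..OO.
....O
.....
....O
.O.O.
...O.
.....
Population = 8

Comparison: toroidal=11, fixed-dead=8 -> toroidal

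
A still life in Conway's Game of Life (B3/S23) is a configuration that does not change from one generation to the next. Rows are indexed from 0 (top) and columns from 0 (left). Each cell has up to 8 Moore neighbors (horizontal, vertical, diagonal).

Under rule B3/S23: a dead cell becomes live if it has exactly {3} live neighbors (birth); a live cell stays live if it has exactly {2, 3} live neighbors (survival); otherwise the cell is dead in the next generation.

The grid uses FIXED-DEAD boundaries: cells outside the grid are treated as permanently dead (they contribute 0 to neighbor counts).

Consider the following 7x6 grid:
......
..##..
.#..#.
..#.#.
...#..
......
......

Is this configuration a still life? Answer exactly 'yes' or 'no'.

Answer: yes

Derivation:
Compute generation 1 and compare to generation 0 (given above):
Generation 1:
......
..##..
.#..#.
..#.#.
...#..
......
......
The grids are IDENTICAL -> still life.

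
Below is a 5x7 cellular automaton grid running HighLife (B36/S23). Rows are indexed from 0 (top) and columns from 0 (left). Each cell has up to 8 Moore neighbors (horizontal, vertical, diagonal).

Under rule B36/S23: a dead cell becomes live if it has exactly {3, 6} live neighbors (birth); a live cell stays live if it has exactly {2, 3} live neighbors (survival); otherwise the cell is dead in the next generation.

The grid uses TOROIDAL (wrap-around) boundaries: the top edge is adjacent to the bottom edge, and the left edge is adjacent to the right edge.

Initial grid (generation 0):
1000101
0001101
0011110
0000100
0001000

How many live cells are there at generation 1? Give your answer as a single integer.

Answer: 13

Derivation:
Simulating step by step:
Generation 0 (given above): 12 live cells
Generation 1: 13 live cells
1000101
1010011
0010000
0010010
0001110
Population at generation 1: 13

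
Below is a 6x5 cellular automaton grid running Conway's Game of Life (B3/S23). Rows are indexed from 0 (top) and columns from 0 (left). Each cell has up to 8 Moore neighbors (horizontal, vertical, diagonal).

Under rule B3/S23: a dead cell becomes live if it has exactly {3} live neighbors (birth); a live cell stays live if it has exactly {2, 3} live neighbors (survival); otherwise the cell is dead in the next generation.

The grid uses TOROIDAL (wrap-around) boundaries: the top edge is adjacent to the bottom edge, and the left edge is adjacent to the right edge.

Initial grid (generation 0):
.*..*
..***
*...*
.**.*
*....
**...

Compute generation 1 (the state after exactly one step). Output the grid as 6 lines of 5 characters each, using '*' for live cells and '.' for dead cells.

Answer: .*..*
.**..
.....
.*.**
..*.*
.*..*

Derivation:
Simulating step by step:
Generation 0 (given above): 13 live cells
Generation 1: 11 live cells
(generation 1 grid is the final answer)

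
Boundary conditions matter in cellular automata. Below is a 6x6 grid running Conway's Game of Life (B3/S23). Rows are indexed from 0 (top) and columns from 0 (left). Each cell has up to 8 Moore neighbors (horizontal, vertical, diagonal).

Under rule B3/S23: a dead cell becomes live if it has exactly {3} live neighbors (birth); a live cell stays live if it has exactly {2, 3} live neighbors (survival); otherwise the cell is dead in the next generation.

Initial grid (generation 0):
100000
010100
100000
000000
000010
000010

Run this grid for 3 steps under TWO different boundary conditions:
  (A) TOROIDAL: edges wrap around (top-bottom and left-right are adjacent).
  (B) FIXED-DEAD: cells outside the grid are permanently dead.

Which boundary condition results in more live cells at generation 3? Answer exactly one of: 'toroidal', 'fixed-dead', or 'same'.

Answer: same

Derivation:
Under TOROIDAL boundary, generation 3:
000000
000000
000000
000000
000000
000000
Population = 0

Under FIXED-DEAD boundary, generation 3:
000000
000000
000000
000000
000000
000000
Population = 0

Comparison: toroidal=0, fixed-dead=0 -> same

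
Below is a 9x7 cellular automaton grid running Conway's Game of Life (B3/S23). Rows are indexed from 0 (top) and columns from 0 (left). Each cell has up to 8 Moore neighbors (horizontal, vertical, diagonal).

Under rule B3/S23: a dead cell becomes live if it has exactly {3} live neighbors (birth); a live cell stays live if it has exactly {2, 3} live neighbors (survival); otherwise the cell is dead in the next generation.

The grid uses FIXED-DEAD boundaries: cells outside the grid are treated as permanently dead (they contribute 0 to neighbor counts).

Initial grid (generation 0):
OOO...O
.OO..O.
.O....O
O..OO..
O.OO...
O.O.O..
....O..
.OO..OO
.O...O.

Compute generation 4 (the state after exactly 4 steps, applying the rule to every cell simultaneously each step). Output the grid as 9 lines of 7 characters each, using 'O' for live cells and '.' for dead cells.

Answer: ....OO.
...OOOO
OO.O..O
OOOOOO.
OO.OO..
.OO....
.OO....
..O.OO.
..OOO..

Derivation:
Simulating step by step:
Generation 0 (given above): 25 live cells
Generation 1: 27 live cells
O.O....
.....OO
OO.OOO.
O..OO..
O.O....
..O.O..
..O.O..
.OO.OOO
.OO..OO
Generation 2: 24 live cells
.......
O.OO.OO
OOOO..O
O....O.
..O.O..
..O....
..O.O..
....O.O
.OOOO.O
Generation 3: 21 live cells
.......
O..OOOO
O..O..O
O...OO.
.O.O...
.OO....
.....O.
.O..O..
..OOO..
Generation 4: 30 live cells
(generation 4 grid is the final answer)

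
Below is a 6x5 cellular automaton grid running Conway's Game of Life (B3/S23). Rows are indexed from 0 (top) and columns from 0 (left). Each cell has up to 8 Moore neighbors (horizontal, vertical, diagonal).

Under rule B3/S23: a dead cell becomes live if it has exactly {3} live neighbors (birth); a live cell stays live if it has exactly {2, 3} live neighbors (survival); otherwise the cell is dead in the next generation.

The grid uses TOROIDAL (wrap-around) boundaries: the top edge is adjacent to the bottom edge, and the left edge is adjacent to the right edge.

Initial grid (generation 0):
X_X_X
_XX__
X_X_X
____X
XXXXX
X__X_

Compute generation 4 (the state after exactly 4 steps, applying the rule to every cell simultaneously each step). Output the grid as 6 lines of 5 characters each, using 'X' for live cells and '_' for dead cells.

Answer: _X___
_X___
_X___
_X__X
_____
_X__X

Derivation:
Simulating step by step:
Generation 0 (given above): 16 live cells
Generation 1: 9 live cells
X_X_X
__X__
X_X_X
_____
_XX__
_____
Generation 2: 11 live cells
_X_X_
__X__
_X_X_
X_XX_
_____
X_XX_
Generation 3: 16 live cells
_X_XX
_X_X_
_X_XX
_XXXX
_____
_XXXX
Generation 4: 7 live cells
(generation 4 grid is the final answer)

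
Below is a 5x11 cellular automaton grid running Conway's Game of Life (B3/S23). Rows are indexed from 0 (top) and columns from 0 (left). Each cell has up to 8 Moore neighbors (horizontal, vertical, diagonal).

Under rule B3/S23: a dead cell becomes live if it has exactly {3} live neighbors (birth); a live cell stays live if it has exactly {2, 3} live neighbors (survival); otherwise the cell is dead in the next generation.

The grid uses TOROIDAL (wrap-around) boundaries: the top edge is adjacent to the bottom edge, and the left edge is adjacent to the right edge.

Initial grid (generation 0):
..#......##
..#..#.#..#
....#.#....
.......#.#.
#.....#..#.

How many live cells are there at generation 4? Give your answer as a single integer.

Answer: 11

Derivation:
Simulating step by step:
Generation 0 (given above): 14 live cells
Generation 1: 20 live cells
##....#.##.
...#.##..##
.....####..
.....####.#
.........#.
Generation 2: 12 live cells
#....####..
#...#.....#
..........#
.....#.....
#....#.....
Generation 3: 17 live cells
##..####...
#....###.##
#.........#
...........
....##.#...
Generation 4: 11 live cells
##.........
....#..###.
#.....#..#.
...........
....#..#...
Population at generation 4: 11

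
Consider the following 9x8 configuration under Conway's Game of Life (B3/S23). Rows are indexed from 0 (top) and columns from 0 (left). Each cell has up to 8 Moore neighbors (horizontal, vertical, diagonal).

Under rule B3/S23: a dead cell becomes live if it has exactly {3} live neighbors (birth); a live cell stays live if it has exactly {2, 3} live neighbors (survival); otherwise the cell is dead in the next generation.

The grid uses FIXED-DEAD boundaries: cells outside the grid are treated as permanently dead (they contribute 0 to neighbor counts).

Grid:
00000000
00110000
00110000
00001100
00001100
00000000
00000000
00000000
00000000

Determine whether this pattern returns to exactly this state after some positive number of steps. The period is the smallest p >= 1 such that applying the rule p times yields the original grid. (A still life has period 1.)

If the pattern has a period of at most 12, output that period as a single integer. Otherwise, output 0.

Answer: 2

Derivation:
Simulating and comparing each generation to the original:
Gen 0 (original, given above): 8 live cells
Gen 1: 6 live cells, differs from original
Gen 2: 8 live cells, MATCHES original -> period = 2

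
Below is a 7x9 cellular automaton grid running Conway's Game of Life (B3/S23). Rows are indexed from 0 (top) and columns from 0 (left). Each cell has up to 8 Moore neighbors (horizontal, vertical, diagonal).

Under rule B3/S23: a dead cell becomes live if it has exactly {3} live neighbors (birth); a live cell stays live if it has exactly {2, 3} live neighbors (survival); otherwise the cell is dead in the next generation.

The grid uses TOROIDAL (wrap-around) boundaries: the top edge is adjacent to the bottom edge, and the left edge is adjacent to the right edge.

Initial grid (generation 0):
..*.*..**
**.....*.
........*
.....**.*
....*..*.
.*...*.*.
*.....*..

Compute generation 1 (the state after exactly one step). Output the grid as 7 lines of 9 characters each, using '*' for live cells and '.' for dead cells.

Simulating step by step:
Generation 0 (given above): 18 live cells
Generation 1: 20 live cells
(generation 1 grid is the final answer)

Answer: ......**.
**.....*.
......*.*
.....**.*
....*..**
.....*.**
**...**..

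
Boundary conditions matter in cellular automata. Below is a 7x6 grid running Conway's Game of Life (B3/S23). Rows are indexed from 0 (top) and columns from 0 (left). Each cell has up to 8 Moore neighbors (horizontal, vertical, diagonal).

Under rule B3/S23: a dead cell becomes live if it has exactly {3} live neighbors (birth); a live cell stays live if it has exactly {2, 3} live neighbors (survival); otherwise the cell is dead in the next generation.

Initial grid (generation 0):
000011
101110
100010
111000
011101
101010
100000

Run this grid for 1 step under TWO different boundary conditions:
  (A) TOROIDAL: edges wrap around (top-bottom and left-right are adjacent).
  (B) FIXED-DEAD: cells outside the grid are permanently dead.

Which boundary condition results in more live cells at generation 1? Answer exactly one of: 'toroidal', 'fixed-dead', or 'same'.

Under TOROIDAL boundary, generation 1:
110010
110000
100010
000010
000011
101010
110110
Population = 17

Under FIXED-DEAD boundary, generation 1:
000011
010000
100010
100010
000010
101010
010000
Population = 12

Comparison: toroidal=17, fixed-dead=12 -> toroidal

Answer: toroidal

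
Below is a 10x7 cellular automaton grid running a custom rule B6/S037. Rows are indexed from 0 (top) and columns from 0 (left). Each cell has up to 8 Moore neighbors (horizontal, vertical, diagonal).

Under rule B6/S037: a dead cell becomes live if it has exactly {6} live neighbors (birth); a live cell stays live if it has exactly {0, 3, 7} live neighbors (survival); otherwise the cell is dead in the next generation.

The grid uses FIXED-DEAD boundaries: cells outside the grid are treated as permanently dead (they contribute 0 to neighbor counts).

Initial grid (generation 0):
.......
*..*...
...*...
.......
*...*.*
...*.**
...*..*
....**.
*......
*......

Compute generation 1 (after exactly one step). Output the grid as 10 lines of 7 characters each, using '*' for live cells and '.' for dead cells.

Simulating step by step:
Generation 0 (given above): 15 live cells
Generation 1: 4 live cells
(generation 1 grid is the final answer)

Answer: .......
*......
.......
.......
*......
......*
......*
.......
.......
.......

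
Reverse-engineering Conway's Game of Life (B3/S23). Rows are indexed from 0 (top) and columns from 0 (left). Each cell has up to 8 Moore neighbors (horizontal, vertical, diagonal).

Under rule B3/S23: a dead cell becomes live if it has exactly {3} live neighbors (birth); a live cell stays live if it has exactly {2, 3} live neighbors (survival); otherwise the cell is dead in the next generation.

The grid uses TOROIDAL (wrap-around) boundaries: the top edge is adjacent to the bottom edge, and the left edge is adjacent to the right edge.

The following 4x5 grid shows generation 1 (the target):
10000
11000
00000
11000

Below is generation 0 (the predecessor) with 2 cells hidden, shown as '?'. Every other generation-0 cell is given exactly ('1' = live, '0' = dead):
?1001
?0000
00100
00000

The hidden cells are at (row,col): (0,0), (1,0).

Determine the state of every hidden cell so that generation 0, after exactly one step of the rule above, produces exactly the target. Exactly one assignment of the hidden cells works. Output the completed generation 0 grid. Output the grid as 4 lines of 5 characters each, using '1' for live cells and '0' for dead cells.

Hidden generation-0 cells (in order): (0,0), (1,0).
A hidden cell only influences target cells in its own 3x3 neighborhood. Try each of the 2^2 = 4 assignments, step the completed generation 0 forward once under B3/S23, and compare with the target:
  (0,0)=0 (1,0)=0 -> step gives (0,0)='0' but target has '1' -> reject
  (0,0)=0 (1,0)=1 -> step gives (3,0)='0' but target has '1' -> reject
  (0,0)=1 (1,0)=0 -> step reproduces the target at every cell -> ACCEPT
  (0,0)=1 (1,0)=1 -> step gives (0,1)='1' but target has '0' -> reject
Unique solution: (0,0)=live, (1,0)=dead.
Check: live-neighbor counts of every cell in the completed generation 0:
21111
33222
01010
33222
Applying B3/S23 to generation 0 with these counts gives:
10000
11000
00000
11000
which matches the target exactly.

Answer: 11001
00000
00100
00000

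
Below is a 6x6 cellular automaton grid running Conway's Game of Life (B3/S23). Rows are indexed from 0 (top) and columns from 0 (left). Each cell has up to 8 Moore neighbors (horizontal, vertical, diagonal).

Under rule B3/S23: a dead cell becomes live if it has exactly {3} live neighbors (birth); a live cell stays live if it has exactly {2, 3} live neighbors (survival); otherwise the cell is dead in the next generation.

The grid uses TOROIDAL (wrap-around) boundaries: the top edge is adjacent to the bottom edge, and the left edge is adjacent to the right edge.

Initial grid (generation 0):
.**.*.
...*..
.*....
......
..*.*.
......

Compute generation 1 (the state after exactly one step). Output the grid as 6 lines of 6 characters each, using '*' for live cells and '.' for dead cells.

Answer: ..**..
.*.*..
......
......
......
.**...

Derivation:
Simulating step by step:
Generation 0 (given above): 7 live cells
Generation 1: 6 live cells
(generation 1 grid is the final answer)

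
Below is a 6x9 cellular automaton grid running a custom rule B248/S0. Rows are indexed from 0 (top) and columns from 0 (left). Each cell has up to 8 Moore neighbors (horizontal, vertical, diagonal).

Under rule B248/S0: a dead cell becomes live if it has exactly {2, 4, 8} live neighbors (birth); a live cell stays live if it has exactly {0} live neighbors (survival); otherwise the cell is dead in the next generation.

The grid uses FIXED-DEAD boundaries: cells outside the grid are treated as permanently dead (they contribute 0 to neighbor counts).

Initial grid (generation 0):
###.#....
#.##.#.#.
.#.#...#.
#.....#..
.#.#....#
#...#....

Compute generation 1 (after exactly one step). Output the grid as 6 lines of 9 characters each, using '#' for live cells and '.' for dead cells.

Answer: ...#.##..
....#...#
..#..##.#
..###...#
..#.##.##
.###.....

Derivation:
Simulating step by step:
Generation 0 (given above): 19 live cells
Generation 1: 21 live cells
(generation 1 grid is the final answer)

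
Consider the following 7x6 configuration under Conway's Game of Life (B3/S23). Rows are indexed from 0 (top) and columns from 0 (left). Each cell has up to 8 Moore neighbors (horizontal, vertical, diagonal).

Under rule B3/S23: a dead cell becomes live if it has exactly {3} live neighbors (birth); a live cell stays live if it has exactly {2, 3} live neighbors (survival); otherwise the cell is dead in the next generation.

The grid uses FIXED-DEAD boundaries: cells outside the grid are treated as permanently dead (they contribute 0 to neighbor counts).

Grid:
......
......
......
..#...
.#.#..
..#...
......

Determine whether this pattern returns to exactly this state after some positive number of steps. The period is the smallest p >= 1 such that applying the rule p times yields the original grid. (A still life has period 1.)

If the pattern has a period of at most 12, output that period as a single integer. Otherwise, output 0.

Simulating and comparing each generation to the original:
Gen 0 (original, given above): 4 live cells
Gen 1: 4 live cells, MATCHES original -> period = 1

Answer: 1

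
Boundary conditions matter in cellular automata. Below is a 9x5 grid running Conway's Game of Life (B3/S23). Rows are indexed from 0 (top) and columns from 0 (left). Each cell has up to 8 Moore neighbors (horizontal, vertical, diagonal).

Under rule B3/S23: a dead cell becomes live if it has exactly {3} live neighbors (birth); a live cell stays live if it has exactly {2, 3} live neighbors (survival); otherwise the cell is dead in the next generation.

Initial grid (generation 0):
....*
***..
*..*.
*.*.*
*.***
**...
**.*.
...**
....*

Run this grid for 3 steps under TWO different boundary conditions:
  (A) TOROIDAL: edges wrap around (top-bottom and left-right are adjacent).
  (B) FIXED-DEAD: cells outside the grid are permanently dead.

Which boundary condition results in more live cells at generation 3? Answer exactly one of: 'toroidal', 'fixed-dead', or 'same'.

Answer: toroidal

Derivation:
Under TOROIDAL boundary, generation 3:
.....
*...*
**.**
..***
..**.
.....
...**
*..*.
*...*
Population = 17

Under FIXED-DEAD boundary, generation 3:
**...
*....
*...*
.*..*
....*
.*.*.
***..
.**..
.....
Population = 15

Comparison: toroidal=17, fixed-dead=15 -> toroidal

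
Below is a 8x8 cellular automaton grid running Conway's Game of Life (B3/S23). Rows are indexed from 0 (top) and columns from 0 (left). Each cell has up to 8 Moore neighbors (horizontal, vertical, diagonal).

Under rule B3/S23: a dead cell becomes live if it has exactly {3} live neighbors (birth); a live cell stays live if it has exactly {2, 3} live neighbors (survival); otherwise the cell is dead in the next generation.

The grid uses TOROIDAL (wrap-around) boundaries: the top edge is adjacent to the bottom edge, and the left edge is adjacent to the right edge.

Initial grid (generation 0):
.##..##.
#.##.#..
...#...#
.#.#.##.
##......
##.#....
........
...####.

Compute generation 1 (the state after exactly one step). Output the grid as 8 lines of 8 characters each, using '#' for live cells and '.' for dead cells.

Answer: .#.....#
#..#.#.#
##.#.#.#
.#..#.##
....#..#
###.....
..##.#..
..###.#.

Derivation:
Simulating step by step:
Generation 0 (given above): 23 live cells
Generation 1: 27 live cells
(generation 1 grid is the final answer)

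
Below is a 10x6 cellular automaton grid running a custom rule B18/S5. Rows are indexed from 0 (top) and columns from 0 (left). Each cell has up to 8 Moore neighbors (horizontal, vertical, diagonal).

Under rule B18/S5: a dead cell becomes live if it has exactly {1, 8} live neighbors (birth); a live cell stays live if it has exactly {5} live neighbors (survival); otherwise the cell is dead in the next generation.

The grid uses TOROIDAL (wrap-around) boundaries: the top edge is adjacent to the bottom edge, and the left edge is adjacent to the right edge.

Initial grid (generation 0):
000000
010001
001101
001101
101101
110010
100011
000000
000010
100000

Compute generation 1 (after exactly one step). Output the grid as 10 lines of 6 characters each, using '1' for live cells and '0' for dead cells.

Simulating step by step:
Generation 0 (given above): 20 live cells
Generation 1: 13 live cells
(generation 1 grid is the final answer)

Answer: 001010
000000
000000
001100
000000
100000
001000
010000
110100
010110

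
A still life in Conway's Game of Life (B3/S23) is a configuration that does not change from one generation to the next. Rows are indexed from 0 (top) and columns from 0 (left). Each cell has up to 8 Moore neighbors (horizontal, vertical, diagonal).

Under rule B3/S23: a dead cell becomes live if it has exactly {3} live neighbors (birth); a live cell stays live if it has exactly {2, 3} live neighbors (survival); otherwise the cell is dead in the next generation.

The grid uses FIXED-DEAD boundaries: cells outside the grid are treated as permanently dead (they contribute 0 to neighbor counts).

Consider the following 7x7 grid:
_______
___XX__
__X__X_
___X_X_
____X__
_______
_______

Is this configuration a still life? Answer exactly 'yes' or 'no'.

Compute generation 1 and compare to generation 0 (given above):
Generation 1:
_______
___XX__
__X__X_
___X_X_
____X__
_______
_______
The grids are IDENTICAL -> still life.

Answer: yes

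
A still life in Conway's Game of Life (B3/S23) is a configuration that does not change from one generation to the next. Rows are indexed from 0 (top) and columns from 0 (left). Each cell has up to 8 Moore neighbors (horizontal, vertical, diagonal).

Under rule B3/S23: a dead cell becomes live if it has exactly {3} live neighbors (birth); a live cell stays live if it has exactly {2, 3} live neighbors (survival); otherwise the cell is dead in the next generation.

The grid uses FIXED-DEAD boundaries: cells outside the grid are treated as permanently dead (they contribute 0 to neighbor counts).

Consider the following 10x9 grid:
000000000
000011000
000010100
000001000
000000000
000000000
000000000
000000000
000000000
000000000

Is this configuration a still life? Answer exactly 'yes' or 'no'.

Answer: yes

Derivation:
Compute generation 1 and compare to generation 0 (given above):
Generation 1:
000000000
000011000
000010100
000001000
000000000
000000000
000000000
000000000
000000000
000000000
The grids are IDENTICAL -> still life.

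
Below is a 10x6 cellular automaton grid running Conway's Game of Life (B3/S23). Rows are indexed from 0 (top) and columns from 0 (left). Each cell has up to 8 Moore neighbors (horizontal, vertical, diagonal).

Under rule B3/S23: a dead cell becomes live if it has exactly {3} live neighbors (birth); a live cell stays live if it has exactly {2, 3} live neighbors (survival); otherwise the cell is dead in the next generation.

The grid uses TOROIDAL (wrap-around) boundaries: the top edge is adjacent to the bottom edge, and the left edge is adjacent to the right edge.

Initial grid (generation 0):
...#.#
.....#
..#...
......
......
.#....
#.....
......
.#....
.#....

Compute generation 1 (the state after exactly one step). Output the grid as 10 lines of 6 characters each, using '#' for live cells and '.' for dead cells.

Answer: #...#.
....#.
......
......
......
......
......
......
......
#.#...

Derivation:
Simulating step by step:
Generation 0 (given above): 8 live cells
Generation 1: 5 live cells
(generation 1 grid is the final answer)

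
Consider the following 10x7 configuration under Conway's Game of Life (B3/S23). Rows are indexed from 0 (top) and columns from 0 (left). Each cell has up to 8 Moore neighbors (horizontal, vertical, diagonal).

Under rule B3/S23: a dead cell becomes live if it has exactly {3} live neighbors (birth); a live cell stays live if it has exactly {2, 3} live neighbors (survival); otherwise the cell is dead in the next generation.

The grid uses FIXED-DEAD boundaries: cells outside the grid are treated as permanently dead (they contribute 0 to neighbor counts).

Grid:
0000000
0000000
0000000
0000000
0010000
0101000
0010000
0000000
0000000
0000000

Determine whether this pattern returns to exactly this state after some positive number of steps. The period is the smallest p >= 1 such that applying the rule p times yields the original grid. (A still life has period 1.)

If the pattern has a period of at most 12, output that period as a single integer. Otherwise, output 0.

Simulating and comparing each generation to the original:
Gen 0 (original, given above): 4 live cells
Gen 1: 4 live cells, MATCHES original -> period = 1

Answer: 1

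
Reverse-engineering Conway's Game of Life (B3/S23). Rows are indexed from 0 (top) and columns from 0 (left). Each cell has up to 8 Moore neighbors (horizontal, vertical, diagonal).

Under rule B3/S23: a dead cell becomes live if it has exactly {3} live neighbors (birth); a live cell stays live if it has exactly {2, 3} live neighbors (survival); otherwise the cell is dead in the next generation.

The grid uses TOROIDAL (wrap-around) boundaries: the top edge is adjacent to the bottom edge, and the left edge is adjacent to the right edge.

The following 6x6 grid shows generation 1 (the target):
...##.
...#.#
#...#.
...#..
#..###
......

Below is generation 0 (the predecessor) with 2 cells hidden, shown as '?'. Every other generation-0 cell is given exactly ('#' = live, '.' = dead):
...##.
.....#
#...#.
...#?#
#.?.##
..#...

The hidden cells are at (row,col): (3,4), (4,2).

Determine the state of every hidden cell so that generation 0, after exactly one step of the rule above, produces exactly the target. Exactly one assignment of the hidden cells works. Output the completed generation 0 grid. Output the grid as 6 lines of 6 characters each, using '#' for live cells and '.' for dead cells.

Answer: ...##.
.....#
#...#.
...#.#
#...##
..#...

Derivation:
Hidden generation-0 cells (in order): (3,4), (4,2).
A hidden cell only influences target cells in its own 3x3 neighborhood. Try each of the 2^2 = 4 assignments, step the completed generation 0 forward once under B3/S23, and compare with the target:
  (3,4)=. (4,2)=. -> step reproduces the target at every cell -> ACCEPT
  (3,4)=. (4,2)=# -> step gives (3,1)='#' but target has '.' -> reject
  (3,4)=# (4,2)=. -> step gives (2,3)='#' but target has '.' -> reject
  (3,4)=# (4,2)=# -> step gives (2,3)='#' but target has '.' -> reject
Unique solution: (3,4)=dead, (4,2)=dead.
Check: live-neighbor counts of every cell in the completed generation 0:
112222
211343
211234
421255
222333
221444
Applying B3/S23 to generation 0 with these counts gives:
...##.
...#.#
#...#.
...#..
#..###
......
which matches the target exactly.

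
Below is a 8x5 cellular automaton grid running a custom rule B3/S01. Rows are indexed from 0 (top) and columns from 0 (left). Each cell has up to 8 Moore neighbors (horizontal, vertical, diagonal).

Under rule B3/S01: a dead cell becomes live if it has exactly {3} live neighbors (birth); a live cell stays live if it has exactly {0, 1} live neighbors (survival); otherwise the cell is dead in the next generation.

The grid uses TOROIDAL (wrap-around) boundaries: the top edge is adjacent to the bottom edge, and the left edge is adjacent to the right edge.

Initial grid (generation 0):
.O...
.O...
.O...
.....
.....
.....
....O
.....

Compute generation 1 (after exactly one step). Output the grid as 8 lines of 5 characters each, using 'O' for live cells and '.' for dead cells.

Simulating step by step:
Generation 0 (given above): 4 live cells
Generation 1: 5 live cells
(generation 1 grid is the final answer)

Answer: .O...
O.O..
.O...
.....
.....
.....
....O
.....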